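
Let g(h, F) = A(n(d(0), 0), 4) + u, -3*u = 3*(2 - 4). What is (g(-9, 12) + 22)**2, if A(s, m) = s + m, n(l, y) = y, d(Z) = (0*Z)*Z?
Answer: 784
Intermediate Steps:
d(Z) = 0 (d(Z) = 0*Z = 0)
A(s, m) = m + s
u = 2 (u = -(2 - 4) = -(-2) = -1/3*(-6) = 2)
g(h, F) = 6 (g(h, F) = (4 + 0) + 2 = 4 + 2 = 6)
(g(-9, 12) + 22)**2 = (6 + 22)**2 = 28**2 = 784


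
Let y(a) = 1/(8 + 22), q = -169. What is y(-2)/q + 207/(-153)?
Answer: -116627/86190 ≈ -1.3531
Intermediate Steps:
y(a) = 1/30
y(-2)/q + 207/(-153) = (1/30)/(-169) + 207/(-153) = (1/30)*(-1/169) + 207*(-1/153) = -1/5070 - 23/17 = -116627/86190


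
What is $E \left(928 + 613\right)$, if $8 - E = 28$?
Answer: $-30820$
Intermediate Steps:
$E = -20$ ($E = 8 - 28 = -20$)
$E \left(928 + 613\right) = - 20 \left(928 + 613\right) = \left(-20\right) 1541 = -30820$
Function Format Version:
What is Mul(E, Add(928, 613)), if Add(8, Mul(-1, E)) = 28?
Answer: -30820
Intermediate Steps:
E = -20 (E = Add(8, Mul(-1, 28)) = Add(8, -28) = -20)
Mul(E, Add(928, 613)) = Mul(-20, Add(928, 613)) = Mul(-20, 1541) = -30820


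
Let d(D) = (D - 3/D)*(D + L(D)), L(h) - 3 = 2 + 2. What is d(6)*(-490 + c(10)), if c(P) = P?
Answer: -34320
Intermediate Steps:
L(h) = 7 (L(h) = 3 + (2 + 2) = 3 + 4 = 7)
d(D) = (7 + D)*(D - 3/D) (d(D) = (D - 3/D)*(D + 7) = (D - 3/D)*(7 + D) = (7 + D)*(D - 3/D))
d(6)*(-490 + c(10)) = (-3 + 6² - 21/6 + 7*6)*(-490 + 10) = (-3 + 36 - 21*⅙ + 42)*(-480) = (-3 + 36 - 7/2 + 42)*(-480) = (143/2)*(-480) = -34320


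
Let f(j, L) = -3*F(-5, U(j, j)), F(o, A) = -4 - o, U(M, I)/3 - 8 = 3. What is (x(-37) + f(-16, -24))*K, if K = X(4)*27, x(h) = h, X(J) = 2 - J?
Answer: 2160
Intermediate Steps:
U(M, I) = 33 (U(M, I) = 24 + 3*3 = 24 + 9 = 33)
f(j, L) = -3 (f(j, L) = -3*(-4 - 1*(-5)) = -3*(-4 + 5) = -3*1 = -3)
K = -54 (K = (2 - 1*4)*27 = (2 - 4)*27 = -2*27 = -54)
(x(-37) + f(-16, -24))*K = (-37 - 3)*(-54) = -40*(-54) = 2160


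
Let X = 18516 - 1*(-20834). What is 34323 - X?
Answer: -5027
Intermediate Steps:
X = 39350 (X = 18516 + 20834 = 39350)
34323 - X = 34323 - 1*39350 = 34323 - 39350 = -5027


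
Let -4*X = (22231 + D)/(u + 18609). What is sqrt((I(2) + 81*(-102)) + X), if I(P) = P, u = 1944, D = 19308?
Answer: I*sqrt(13957802480427)/41106 ≈ 90.887*I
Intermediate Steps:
X = -41539/82212 (X = -(22231 + 19308)/(4*(1944 + 18609)) = -41539/(4*20553) = -1/4*41539/20553 = -41539/82212 ≈ -0.50527)
sqrt((I(2) + 81*(-102)) + X) = sqrt((2 + 81*(-102)) - 41539/82212) = sqrt((2 - 8262) - 41539/82212) = sqrt(-8260 - 41539/82212) = sqrt(-679112659/82212) = I*sqrt(13957802480427)/41106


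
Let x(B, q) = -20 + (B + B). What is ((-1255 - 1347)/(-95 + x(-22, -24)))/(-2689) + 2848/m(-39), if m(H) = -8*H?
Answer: 16900742/1852721 ≈ 9.1221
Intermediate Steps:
x(B, q) = -20 + 2*B
((-1255 - 1347)/(-95 + x(-22, -24)))/(-2689) + 2848/m(-39) = ((-1255 - 1347)/(-95 + (-20 + 2*(-22))))/(-2689) + 2848/((-8*(-39))) = -2602/(-95 + (-20 - 44))*(-1/2689) + 2848/312 = -2602/(-95 - 64)*(-1/2689) + 2848*(1/312) = -2602/(-159)*(-1/2689) + 356/39 = -2602*(-1/159)*(-1/2689) + 356/39 = (2602/159)*(-1/2689) + 356/39 = -2602/427551 + 356/39 = 16900742/1852721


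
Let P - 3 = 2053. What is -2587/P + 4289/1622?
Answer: 2311035/1667416 ≈ 1.3860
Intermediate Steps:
P = 2056 (P = 3 + 2053 = 2056)
-2587/P + 4289/1622 = -2587/2056 + 4289/1622 = 2311035/1667416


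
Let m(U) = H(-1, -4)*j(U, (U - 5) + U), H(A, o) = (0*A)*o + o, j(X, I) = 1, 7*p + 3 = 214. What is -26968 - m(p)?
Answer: -26964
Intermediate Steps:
p = 211/7 (p = -3/7 + (1/7)*214 = -3/7 + 214/7 = 211/7 ≈ 30.143)
H(A, o) = o (H(A, o) = 0*o + o = 0 + o = o)
m(U) = -4 (m(U) = -4*1 = -4)
-26968 - m(p) = -26968 - 1*(-4) = -26968 + 4 = -26964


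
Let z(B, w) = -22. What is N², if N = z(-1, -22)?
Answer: 484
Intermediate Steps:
N = -22
N² = (-22)² = 484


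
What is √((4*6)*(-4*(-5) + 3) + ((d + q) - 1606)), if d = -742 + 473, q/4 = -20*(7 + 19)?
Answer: I*√3403 ≈ 58.335*I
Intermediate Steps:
q = -2080 (q = 4*(-20*(7 + 19)) = 4*(-20*26) = 4*(-520) = -2080)
d = -269
√((4*6)*(-4*(-5) + 3) + ((d + q) - 1606)) = √((4*6)*(-4*(-5) + 3) + ((-269 - 2080) - 1606)) = √(24*(20 + 3) + (-2349 - 1606)) = √(24*23 - 3955) = √(552 - 3955) = √(-3403) = I*√3403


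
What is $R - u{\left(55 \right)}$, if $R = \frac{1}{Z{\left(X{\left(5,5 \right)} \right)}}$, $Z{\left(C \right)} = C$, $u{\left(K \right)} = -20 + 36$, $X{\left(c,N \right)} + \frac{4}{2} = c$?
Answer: $- \frac{47}{3} \approx -15.667$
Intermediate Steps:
$X{\left(c,N \right)} = -2 + c$
$u{\left(K \right)} = 16$
$R = \frac{1}{3}$ ($R = \frac{1}{-2 + 5} = \frac{1}{3} \approx 0.33333$)
$R - u{\left(55 \right)} = \frac{1}{3} - 16 = - \frac{47}{3}$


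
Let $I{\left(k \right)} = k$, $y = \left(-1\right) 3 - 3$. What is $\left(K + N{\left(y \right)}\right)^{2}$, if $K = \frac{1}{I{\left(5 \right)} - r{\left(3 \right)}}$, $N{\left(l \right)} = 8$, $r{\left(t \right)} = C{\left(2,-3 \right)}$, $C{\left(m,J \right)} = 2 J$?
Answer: $\frac{7921}{121} \approx 65.463$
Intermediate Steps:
$r{\left(t \right)} = -6$ ($r{\left(t \right)} = 2 \left(-3\right) = -6$)
$y = -6$ ($y = -3 - 3 = -6$)
$K = \frac{1}{11}$ ($K = \frac{1}{5 - -6} = \frac{1}{5 + 6} = \frac{1}{11} \approx 0.090909$)
$\left(K + N{\left(y \right)}\right)^{2} = \left(\frac{1}{11} + 8\right)^{2} = \left(\frac{89}{11}\right)^{2} = \frac{7921}{121}$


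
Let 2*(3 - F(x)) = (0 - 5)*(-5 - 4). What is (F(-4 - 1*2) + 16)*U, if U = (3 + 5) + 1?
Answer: -63/2 ≈ -31.500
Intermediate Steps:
F(x) = -39/2 (F(x) = 3 - (0 - 5)*(-5 - 4)/2 = 3 - (-5)*(-9)/2 = 3 - 1/2*45 = 3 - 45/2 = -39/2)
U = 9 (U = 8 + 1 = 9)
(F(-4 - 1*2) + 16)*U = (-39/2 + 16)*9 = -7/2*9 = -63/2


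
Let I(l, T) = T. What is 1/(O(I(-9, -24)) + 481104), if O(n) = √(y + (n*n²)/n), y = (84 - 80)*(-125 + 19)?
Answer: 60138/28932632333 - √38/115730529332 ≈ 2.0785e-6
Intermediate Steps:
y = -424 (y = 4*(-106) = -424)
O(n) = √(-424 + n²) (O(n) = √(-424 + (n*n²)/n) = √(-424 + n³/n) = √(-424 + n²))
1/(O(I(-9, -24)) + 481104) = 1/(√(-424 + (-24)²) + 481104) = 1/(√(-424 + 576) + 481104) = 1/(√152 + 481104) = 1/(2*√38 + 481104) = 1/(481104 + 2*√38)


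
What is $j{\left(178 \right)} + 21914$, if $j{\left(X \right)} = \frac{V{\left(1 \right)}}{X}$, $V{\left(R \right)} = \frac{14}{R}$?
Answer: $\frac{1950353}{89} \approx 21914.0$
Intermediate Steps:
$j{\left(X \right)} = \frac{14}{X}$ ($j{\left(X \right)} = \frac{14 \cdot 1^{-1}}{X} = \frac{14 \cdot 1}{X} = \frac{14}{X}$)
$j{\left(178 \right)} + 21914 = \frac{14}{178} + 21914 = 14 \cdot \frac{1}{178} + 21914 = \frac{7}{89} + 21914 = \frac{1950353}{89}$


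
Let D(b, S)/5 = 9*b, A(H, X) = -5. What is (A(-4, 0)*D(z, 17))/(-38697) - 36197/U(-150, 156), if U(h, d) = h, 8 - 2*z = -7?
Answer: 233494739/967425 ≈ 241.36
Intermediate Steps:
z = 15/2 (z = 4 - 1/2*(-7) = 4 + 7/2 = 15/2 ≈ 7.5000)
D(b, S) = 45*b (D(b, S) = 5*(9*b) = 45*b)
(A(-4, 0)*D(z, 17))/(-38697) - 36197/U(-150, 156) = -225*15/2/(-38697) - 36197/(-150) = -5*675/2*(-1/38697) - 36197*(-1/150) = -3375/2*(-1/38697) + 36197/150 = 1125/25798 + 36197/150 = 233494739/967425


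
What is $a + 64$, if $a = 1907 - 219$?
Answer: $1752$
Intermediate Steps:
$a = 1688$ ($a = 1907 - 219 = 1688$)
$a + 64 = 1688 + 64 = 1752$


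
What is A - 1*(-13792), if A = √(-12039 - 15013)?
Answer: 13792 + 2*I*√6763 ≈ 13792.0 + 164.47*I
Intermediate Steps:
A = 2*I*√6763 (A = √(-27052) = 2*I*√6763 ≈ 164.47*I)
A - 1*(-13792) = 2*I*√6763 - 1*(-13792) = 2*I*√6763 + 13792 = 13792 + 2*I*√6763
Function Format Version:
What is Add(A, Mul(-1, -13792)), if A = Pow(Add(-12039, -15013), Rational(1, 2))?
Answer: Add(13792, Mul(2, I, Pow(6763, Rational(1, 2)))) ≈ Add(13792., Mul(164.47, I))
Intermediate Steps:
A = Mul(2, I, Pow(6763, Rational(1, 2))) (A = Pow(-27052, Rational(1, 2)) = Mul(2, I, Pow(6763, Rational(1, 2))) ≈ Mul(164.47, I))
Add(A, Mul(-1, -13792)) = Add(Mul(2, I, Pow(6763, Rational(1, 2))), Mul(-1, -13792)) = Add(Mul(2, I, Pow(6763, Rational(1, 2))), 13792) = Add(13792, Mul(2, I, Pow(6763, Rational(1, 2))))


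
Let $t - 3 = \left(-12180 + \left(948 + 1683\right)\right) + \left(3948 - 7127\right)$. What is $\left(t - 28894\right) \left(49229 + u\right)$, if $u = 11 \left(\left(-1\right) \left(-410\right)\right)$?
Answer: $-2236563441$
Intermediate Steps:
$u = 4510$ ($u = 11 \cdot 410 = 4510$)
$t = -12725$ ($t = 3 + \left(\left(-12180 + \left(948 + 1683\right)\right) + \left(3948 - 7127\right)\right) = 3 + \left(\left(-12180 + 2631\right) + \left(3948 - 7127\right)\right) = 3 - 12728 = -12725$)
$\left(t - 28894\right) \left(49229 + u\right) = \left(-12725 - 28894\right) \left(49229 + 4510\right) = \left(-41619\right) 53739 = -2236563441$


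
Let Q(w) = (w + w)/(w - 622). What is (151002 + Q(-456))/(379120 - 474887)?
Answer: -81390534/51618413 ≈ -1.5768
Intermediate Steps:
Q(w) = 2*w/(-622 + w) (Q(w) = (2*w)/(-622 + w) = 2*w/(-622 + w))
(151002 + Q(-456))/(379120 - 474887) = (151002 + 2*(-456)/(-622 - 456))/(379120 - 474887) = (151002 + 2*(-456)/(-1078))/(-95767) = (151002 + 2*(-456)*(-1/1078))*(-1/95767) = (151002 + 456/539)*(-1/95767) = (81390534/539)*(-1/95767) = -81390534/51618413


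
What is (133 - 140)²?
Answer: 49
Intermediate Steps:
(133 - 140)² = (-7)² = 49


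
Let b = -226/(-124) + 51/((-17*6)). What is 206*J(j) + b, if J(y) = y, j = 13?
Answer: 83059/31 ≈ 2679.3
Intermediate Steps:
b = 41/31 (b = -226*(-1/124) + 51/(-102) = 113/62 + 51*(-1/102) = 113/62 - ½ = 41/31 ≈ 1.3226)
206*J(j) + b = 206*13 + 41/31 = 2678 + 41/31 = 83059/31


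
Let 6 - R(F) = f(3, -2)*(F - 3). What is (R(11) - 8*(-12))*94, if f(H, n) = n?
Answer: 11092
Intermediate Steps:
R(F) = 2*F (R(F) = 6 - (-2)*(F - 3) = 6 - (-2)*(-3 + F) = 6 - (6 - 2*F) = 6 + (-6 + 2*F) = 2*F)
(R(11) - 8*(-12))*94 = (2*11 - 8*(-12))*94 = (22 + 96)*94 = 118*94 = 11092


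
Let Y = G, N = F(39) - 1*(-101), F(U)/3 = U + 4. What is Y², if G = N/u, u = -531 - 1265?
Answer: 13225/806404 ≈ 0.016400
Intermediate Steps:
F(U) = 12 + 3*U (F(U) = 3*(U + 4) = 3*(4 + U) = 12 + 3*U)
N = 230 (N = (12 + 3*39) - 1*(-101) = (12 + 117) + 101 = 129 + 101 = 230)
u = -1796
G = -115/898 (G = 230/(-1796) = 230*(-1/1796) = -115/898 ≈ -0.12806)
Y = -115/898 ≈ -0.12806
Y² = (-115/898)² = 13225/806404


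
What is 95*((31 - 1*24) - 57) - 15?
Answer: -4765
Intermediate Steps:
95*((31 - 1*24) - 57) - 15 = 95*((31 - 24) - 57) - 15 = 95*(7 - 57) - 15 = 95*(-50) - 15 = -4750 - 15 = -4765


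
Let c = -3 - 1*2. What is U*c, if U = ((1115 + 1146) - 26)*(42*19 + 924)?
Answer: -19243350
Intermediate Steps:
c = -5 (c = -3 - 2 = -5)
U = 3848670 (U = (2261 - 26)*(798 + 924) = 2235*1722 = 3848670)
U*c = 3848670*(-5) = -19243350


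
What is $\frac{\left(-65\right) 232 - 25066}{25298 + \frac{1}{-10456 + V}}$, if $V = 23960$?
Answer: $- \frac{180710528}{113874731} \approx -1.5869$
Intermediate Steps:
$\frac{\left(-65\right) 232 - 25066}{25298 + \frac{1}{-10456 + V}} = \frac{\left(-65\right) 232 - 25066}{25298 + \frac{1}{-10456 + 23960}} = \frac{-15080 - 25066}{25298 + \frac{1}{13504}} = - \frac{40146}{25298 + \frac{1}{13504}} = - \frac{40146}{\frac{341624193}{13504}} = \left(-40146\right) \frac{13504}{341624193} = - \frac{180710528}{113874731}$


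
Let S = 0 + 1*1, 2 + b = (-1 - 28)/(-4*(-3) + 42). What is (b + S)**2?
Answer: 6889/2916 ≈ 2.3625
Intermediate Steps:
b = -137/54 (b = -2 + (-1 - 28)/(-4*(-3) + 42) = -2 - 29/(12 + 42) = -2 - 29/54 = -137/54 ≈ -2.5370)
S = 1 (S = 0 + 1 = 1)
(b + S)**2 = (-137/54 + 1)**2 = (-83/54)**2 = 6889/2916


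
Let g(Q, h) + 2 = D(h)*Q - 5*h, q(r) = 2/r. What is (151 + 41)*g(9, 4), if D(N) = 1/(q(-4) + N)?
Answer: -26112/7 ≈ -3730.3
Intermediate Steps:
D(N) = 1/(-½ + N) (D(N) = 1/(2/(-4) + N) = 1/(2*(-¼) + N) = 1/(-½ + N))
g(Q, h) = -2 - 5*h + 2*Q/(-1 + 2*h) (g(Q, h) = -2 + ((2/(-1 + 2*h))*Q - 5*h) = -2 + (2*Q/(-1 + 2*h) - 5*h) = -2 + (-5*h + 2*Q/(-1 + 2*h)) = -2 - 5*h + 2*Q/(-1 + 2*h))
(151 + 41)*g(9, 4) = (151 + 41)*((2 + 4 - 10*4² + 2*9)/(-1 + 2*4)) = 192*((2 + 4 - 10*16 + 18)/(-1 + 8)) = 192*((2 + 4 - 160 + 18)/7) = 192*((⅐)*(-136)) = 192*(-136/7) = -26112/7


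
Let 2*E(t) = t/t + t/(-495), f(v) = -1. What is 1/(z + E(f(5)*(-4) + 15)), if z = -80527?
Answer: -495/39860627 ≈ -1.2418e-5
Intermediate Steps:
E(t) = ½ - t/990 (E(t) = (t/t + t/(-495))/2 = (1 + t*(-1/495))/2 = (1 - t/495)/2 = ½ - t/990)
1/(z + E(f(5)*(-4) + 15)) = 1/(-80527 + (½ - (-1*(-4) + 15)/990)) = 1/(-80527 + (½ - (4 + 15)/990)) = 1/(-80527 + (½ - 1/990*19)) = 1/(-80527 + (½ - 19/990)) = 1/(-80527 + 238/495) = 1/(-39860627/495) = -495/39860627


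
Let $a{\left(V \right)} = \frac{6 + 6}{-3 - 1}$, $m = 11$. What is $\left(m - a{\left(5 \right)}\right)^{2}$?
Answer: $196$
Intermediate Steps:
$a{\left(V \right)} = -3$ ($a{\left(V \right)} = \frac{12}{-4} = 12 \left(- \frac{1}{4}\right) = -3$)
$\left(m - a{\left(5 \right)}\right)^{2} = \left(11 - -3\right)^{2} = \left(11 + 3\right)^{2} = 14^{2} = 196$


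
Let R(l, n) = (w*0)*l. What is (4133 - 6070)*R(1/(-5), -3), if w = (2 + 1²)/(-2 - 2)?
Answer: 0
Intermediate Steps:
w = -¾ (w = (2 + 1)/(-4) = 3*(-¼) = -¾ ≈ -0.75000)
R(l, n) = 0 (R(l, n) = (-¾*0)*l = 0*l = 0)
(4133 - 6070)*R(1/(-5), -3) = (4133 - 6070)*0 = -1937*0 = 0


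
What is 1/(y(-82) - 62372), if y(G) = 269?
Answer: -1/62103 ≈ -1.6102e-5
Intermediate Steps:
1/(y(-82) - 62372) = 1/(269 - 62372) = 1/(-62103) = -1/62103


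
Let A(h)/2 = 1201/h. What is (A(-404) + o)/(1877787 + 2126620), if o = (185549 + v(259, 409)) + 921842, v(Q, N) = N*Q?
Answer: 245089843/808890214 ≈ 0.30300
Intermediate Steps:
o = 1213322 (o = (185549 + 409*259) + 921842 = (185549 + 105931) + 921842 = 291480 + 921842 = 1213322)
A(h) = 2402/h (A(h) = 2*(1201/h) = 2402/h)
(A(-404) + o)/(1877787 + 2126620) = (2402/(-404) + 1213322)/(1877787 + 2126620) = (2402*(-1/404) + 1213322)/4004407 = (-1201/202 + 1213322)*(1/4004407) = (245089843/202)*(1/4004407) = 245089843/808890214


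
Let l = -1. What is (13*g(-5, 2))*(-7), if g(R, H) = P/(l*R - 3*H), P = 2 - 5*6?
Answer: -2548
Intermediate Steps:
P = -28 (P = 2 - 30 = -28)
g(R, H) = -28/(-R - 3*H)
(13*g(-5, 2))*(-7) = (13*(28/(-5 + 3*2)))*(-7) = (13*(28/(-5 + 6)))*(-7) = (13*(28/1))*(-7) = (13*(28*1))*(-7) = (13*28)*(-7) = 364*(-7) = -2548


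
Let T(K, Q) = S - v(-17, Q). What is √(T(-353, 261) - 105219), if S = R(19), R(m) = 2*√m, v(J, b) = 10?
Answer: √(-105229 + 2*√19) ≈ 324.38*I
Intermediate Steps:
S = 2*√19 ≈ 8.7178
T(K, Q) = -10 + 2*√19 (T(K, Q) = 2*√19 - 1*10 = 2*√19 - 10 = -10 + 2*√19)
√(T(-353, 261) - 105219) = √((-10 + 2*√19) - 105219) = √(-105229 + 2*√19)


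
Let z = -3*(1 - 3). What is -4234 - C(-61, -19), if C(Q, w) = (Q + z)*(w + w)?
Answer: -6324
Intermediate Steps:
z = 6 (z = -3*(-2) = 6)
C(Q, w) = 2*w*(6 + Q) (C(Q, w) = (Q + 6)*(w + w) = (6 + Q)*(2*w) = 2*w*(6 + Q))
-4234 - C(-61, -19) = -4234 - 2*(-19)*(6 - 61) = -4234 - 2*(-19)*(-55) = -4234 - 1*2090 = -4234 - 2090 = -6324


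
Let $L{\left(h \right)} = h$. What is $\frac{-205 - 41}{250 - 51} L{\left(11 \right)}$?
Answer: $- \frac{2706}{199} \approx -13.598$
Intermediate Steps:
$\frac{-205 - 41}{250 - 51} L{\left(11 \right)} = \frac{-205 - 41}{250 - 51} \cdot 11 = - \frac{246}{199} \cdot 11 = \left(-246\right) \frac{1}{199} \cdot 11 = \left(- \frac{246}{199}\right) 11 = - \frac{2706}{199}$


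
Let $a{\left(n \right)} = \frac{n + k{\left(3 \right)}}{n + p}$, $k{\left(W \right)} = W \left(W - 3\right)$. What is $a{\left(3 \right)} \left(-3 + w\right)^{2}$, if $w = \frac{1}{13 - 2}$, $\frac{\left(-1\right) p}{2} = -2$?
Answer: $\frac{3072}{847} \approx 3.6269$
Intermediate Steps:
$p = 4$ ($p = \left(-2\right) \left(-2\right) = 4$)
$k{\left(W \right)} = W \left(-3 + W\right)$
$w = \frac{1}{11} \approx 0.090909$
$a{\left(n \right)} = \frac{n}{4 + n}$ ($a{\left(n \right)} = \frac{n + 3 \left(-3 + 3\right)}{n + 4} = \frac{n + 3 \cdot 0}{4 + n} = \frac{n + 0}{4 + n} = \frac{n}{4 + n}$)
$a{\left(3 \right)} \left(-3 + w\right)^{2} = \frac{3}{4 + 3} \left(-3 + \frac{1}{11}\right)^{2} = \frac{3}{7} \left(- \frac{32}{11}\right)^{2} = 3 \cdot \frac{1}{7} \cdot \frac{1024}{121} = \frac{3}{7} \cdot \frac{1024}{121} = \frac{3072}{847}$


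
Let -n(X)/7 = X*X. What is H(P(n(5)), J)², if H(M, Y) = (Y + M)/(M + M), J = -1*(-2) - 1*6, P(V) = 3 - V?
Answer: 7569/31684 ≈ 0.23889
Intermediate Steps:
n(X) = -7*X² (n(X) = -7*X*X = -7*X²)
J = -4 (J = 2 - 6 = -4)
H(M, Y) = (M + Y)/(2*M) (H(M, Y) = (M + Y)/((2*M)) = (M + Y)*(1/(2*M)) = (M + Y)/(2*M))
H(P(n(5)), J)² = (((3 - (-7)*5²) - 4)/(2*(3 - (-7)*5²)))² = (((3 - (-7)*25) - 4)/(2*(3 - (-7)*25)))² = (((3 - 1*(-175)) - 4)/(2*(3 - 1*(-175))))² = (((3 + 175) - 4)/(2*(3 + 175)))² = ((½)*(178 - 4)/178)² = ((½)*(1/178)*174)² = (87/178)² = 7569/31684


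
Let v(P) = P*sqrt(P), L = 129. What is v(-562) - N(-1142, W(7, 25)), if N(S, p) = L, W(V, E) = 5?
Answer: -129 - 562*I*sqrt(562) ≈ -129.0 - 13323.0*I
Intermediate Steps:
N(S, p) = 129
v(P) = P**(3/2)
v(-562) - N(-1142, W(7, 25)) = (-562)**(3/2) - 1*129 = -562*I*sqrt(562) - 129 = -129 - 562*I*sqrt(562)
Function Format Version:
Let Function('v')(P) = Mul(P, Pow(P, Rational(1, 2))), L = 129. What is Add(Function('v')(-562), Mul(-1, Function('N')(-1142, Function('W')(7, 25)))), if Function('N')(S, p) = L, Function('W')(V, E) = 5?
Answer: Add(-129, Mul(-562, I, Pow(562, Rational(1, 2)))) ≈ Add(-129.00, Mul(-13323., I))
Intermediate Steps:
Function('N')(S, p) = 129
Function('v')(P) = Pow(P, Rational(3, 2))
Add(Function('v')(-562), Mul(-1, Function('N')(-1142, Function('W')(7, 25)))) = Add(Pow(-562, Rational(3, 2)), Mul(-1, 129)) = Add(Mul(-562, I, Pow(562, Rational(1, 2))), -129) = Add(-129, Mul(-562, I, Pow(562, Rational(1, 2))))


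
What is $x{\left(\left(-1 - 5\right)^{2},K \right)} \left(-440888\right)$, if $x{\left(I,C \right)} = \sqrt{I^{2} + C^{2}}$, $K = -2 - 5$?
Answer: $- 440888 \sqrt{1345} \approx -1.6169 \cdot 10^{7}$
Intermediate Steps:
$K = -7$
$x{\left(I,C \right)} = \sqrt{C^{2} + I^{2}}$
$x{\left(\left(-1 - 5\right)^{2},K \right)} \left(-440888\right) = \sqrt{\left(-7\right)^{2} + \left(\left(-1 - 5\right)^{2}\right)^{2}} \left(-440888\right) = \sqrt{49 + \left(\left(-6\right)^{2}\right)^{2}} \left(-440888\right) = \sqrt{49 + 36^{2}} \left(-440888\right) = \sqrt{49 + 1296} \left(-440888\right) = \sqrt{1345} \left(-440888\right) = - 440888 \sqrt{1345}$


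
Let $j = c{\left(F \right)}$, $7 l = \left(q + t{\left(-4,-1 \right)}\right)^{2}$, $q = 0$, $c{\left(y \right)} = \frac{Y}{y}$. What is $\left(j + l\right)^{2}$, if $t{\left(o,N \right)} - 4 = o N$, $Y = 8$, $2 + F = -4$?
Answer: $\frac{26896}{441} \approx 60.989$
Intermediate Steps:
$F = -6$ ($F = -2 - 4 = -6$)
$t{\left(o,N \right)} = 4 + N o$ ($t{\left(o,N \right)} = 4 + o N = 4 + N o$)
$c{\left(y \right)} = \frac{8}{y}$
$l = \frac{64}{7}$ ($l = \frac{\left(0 + \left(4 - -4\right)\right)^{2}}{7} = \frac{\left(0 + \left(4 + 4\right)\right)^{2}}{7} = \frac{\left(0 + 8\right)^{2}}{7} = \frac{8^{2}}{7} = \frac{1}{7} \cdot 64 = \frac{64}{7} \approx 9.1429$)
$j = - \frac{4}{3}$ ($j = \frac{8}{-6} = 8 \left(- \frac{1}{6}\right) = - \frac{4}{3} \approx -1.3333$)
$\left(j + l\right)^{2} = \left(- \frac{4}{3} + \frac{64}{7}\right)^{2} = \left(\frac{164}{21}\right)^{2} = \frac{26896}{441}$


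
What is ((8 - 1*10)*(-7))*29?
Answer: 406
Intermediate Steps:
((8 - 1*10)*(-7))*29 = ((8 - 10)*(-7))*29 = -2*(-7)*29 = 14*29 = 406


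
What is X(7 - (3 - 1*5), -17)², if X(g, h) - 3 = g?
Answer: 144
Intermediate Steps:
X(g, h) = 3 + g
X(7 - (3 - 1*5), -17)² = (3 + (7 - (3 - 1*5)))² = (3 + (7 - (3 - 5)))² = (3 + (7 - 1*(-2)))² = (3 + (7 + 2))² = (3 + 9)² = 12² = 144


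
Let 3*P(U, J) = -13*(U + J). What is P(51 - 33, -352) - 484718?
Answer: -1449812/3 ≈ -4.8327e+5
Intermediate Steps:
P(U, J) = -13*J/3 - 13*U/3 (P(U, J) = (-13*(U + J))/3 = (-13*(J + U))/3 = (-13*J - 13*U)/3 = -13*J/3 - 13*U/3)
P(51 - 33, -352) - 484718 = (-13/3*(-352) - 13*(51 - 33)/3) - 484718 = (4576/3 - 13/3*18) - 484718 = (4576/3 - 78) - 484718 = 4342/3 - 484718 = -1449812/3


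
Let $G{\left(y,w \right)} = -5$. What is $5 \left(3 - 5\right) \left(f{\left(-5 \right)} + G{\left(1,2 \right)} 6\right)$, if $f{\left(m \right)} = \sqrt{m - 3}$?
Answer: $300 - 20 i \sqrt{2} \approx 300.0 - 28.284 i$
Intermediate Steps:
$f{\left(m \right)} = \sqrt{-3 + m}$
$5 \left(3 - 5\right) \left(f{\left(-5 \right)} + G{\left(1,2 \right)} 6\right) = 5 \left(3 - 5\right) \left(\sqrt{-3 - 5} - 30\right) = 5 \left(-2\right) \left(\sqrt{-8} - 30\right) = - 10 \left(2 i \sqrt{2} - 30\right) = - 10 \left(-30 + 2 i \sqrt{2}\right) = 300 - 20 i \sqrt{2}$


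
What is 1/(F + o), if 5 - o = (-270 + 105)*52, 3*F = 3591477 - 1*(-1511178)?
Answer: 1/1709470 ≈ 5.8498e-7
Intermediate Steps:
F = 1700885 (F = (3591477 - 1*(-1511178))/3 = (3591477 + 1511178)/3 = (⅓)*5102655 = 1700885)
o = 8585 (o = 5 - (-270 + 105)*52 = 5 - (-165)*52 = 5 - 1*(-8580) = 5 + 8580 = 8585)
1/(F + o) = 1/(1700885 + 8585) = 1/1709470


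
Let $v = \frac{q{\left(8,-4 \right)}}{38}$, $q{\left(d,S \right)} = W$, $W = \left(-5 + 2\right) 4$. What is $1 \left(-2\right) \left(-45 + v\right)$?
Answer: $\frac{1722}{19} \approx 90.632$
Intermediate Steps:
$W = -12$ ($W = \left(-3\right) 4 = -12$)
$q{\left(d,S \right)} = -12$
$v = - \frac{6}{19}$ ($v = - \frac{12}{38} = \left(-12\right) \frac{1}{38} = - \frac{6}{19} \approx -0.31579$)
$1 \left(-2\right) \left(-45 + v\right) = 1 \left(-2\right) \left(-45 - \frac{6}{19}\right) = \left(-2\right) \left(- \frac{861}{19}\right) = \frac{1722}{19}$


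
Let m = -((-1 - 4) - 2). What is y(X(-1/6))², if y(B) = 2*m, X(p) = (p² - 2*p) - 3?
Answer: 196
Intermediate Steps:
X(p) = -3 + p² - 2*p
m = 7 (m = -(-5 - 2) = -1*(-7) = 7)
y(B) = 14 (y(B) = 2*7 = 14)
y(X(-1/6))² = 14² = 196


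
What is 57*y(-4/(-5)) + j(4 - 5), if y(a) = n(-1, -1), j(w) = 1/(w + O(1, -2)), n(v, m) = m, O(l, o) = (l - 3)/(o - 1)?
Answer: -60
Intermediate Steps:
O(l, o) = (-3 + l)/(-1 + o)
j(w) = 1/(2/3 + w) (j(w) = 1/(w + (-3 + 1)/(-1 - 2)) = 1/(w - 2/(-3)) = 1/(w - 1/3*(-2)) = 1/(w + 2/3) = 1/(2/3 + w))
y(a) = -1
57*y(-4/(-5)) + j(4 - 5) = 57*(-1) + 3/(2 + 3*(4 - 5)) = -57 + 3/(2 + 3*(-1)) = -57 + 3/(2 - 3) = -57 + 3/(-1) = -57 + 3*(-1) = -57 - 3 = -60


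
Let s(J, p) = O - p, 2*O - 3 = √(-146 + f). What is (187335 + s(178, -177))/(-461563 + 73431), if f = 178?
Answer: -375027/776264 - √2/194066 ≈ -0.48313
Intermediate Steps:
O = 3/2 + 2*√2 (O = 3/2 + √(-146 + 178)/2 = 3/2 + √32/2 = 3/2 + (4*√2)/2 = 3/2 + 2*√2 ≈ 4.3284)
s(J, p) = 3/2 - p + 2*√2 (s(J, p) = (3/2 + 2*√2) - p = 3/2 - p + 2*√2)
(187335 + s(178, -177))/(-461563 + 73431) = (187335 + (3/2 - 1*(-177) + 2*√2))/(-461563 + 73431) = (187335 + (3/2 + 177 + 2*√2))/(-388132) = (187335 + (357/2 + 2*√2))*(-1/388132) = (375027/2 + 2*√2)*(-1/388132) = -375027/776264 - √2/194066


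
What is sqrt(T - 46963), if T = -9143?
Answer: 3*I*sqrt(6234) ≈ 236.87*I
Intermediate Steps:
sqrt(T - 46963) = sqrt(-9143 - 46963) = sqrt(-56106) = 3*I*sqrt(6234)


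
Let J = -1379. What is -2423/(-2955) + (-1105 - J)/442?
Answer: 940318/653055 ≈ 1.4399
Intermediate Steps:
-2423/(-2955) + (-1105 - J)/442 = -2423/(-2955) + (-1105 - 1*(-1379))/442 = -2423*(-1/2955) + (-1105 + 1379)*(1/442) = 2423/2955 + 274*(1/442) = 2423/2955 + 137/221 = 940318/653055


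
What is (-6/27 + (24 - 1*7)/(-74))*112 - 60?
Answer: -36836/333 ≈ -110.62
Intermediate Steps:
(-6/27 + (24 - 1*7)/(-74))*112 - 60 = (-6*1/27 + (24 - 7)*(-1/74))*112 - 60 = (-2/9 + 17*(-1/74))*112 - 60 = (-2/9 - 17/74)*112 - 60 = -301/666*112 - 60 = -16856/333 - 60 = -36836/333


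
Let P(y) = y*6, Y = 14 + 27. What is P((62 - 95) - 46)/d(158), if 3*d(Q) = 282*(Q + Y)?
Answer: -237/9353 ≈ -0.025339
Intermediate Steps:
Y = 41
P(y) = 6*y
d(Q) = 3854 + 94*Q (d(Q) = (282*(Q + 41))/3 = (282*(41 + Q))/3 = (11562 + 282*Q)/3 = 3854 + 94*Q)
P((62 - 95) - 46)/d(158) = (6*((62 - 95) - 46))/(3854 + 94*158) = (6*(-33 - 46))/(3854 + 14852) = (6*(-79))/18706 = -474*1/18706 = -237/9353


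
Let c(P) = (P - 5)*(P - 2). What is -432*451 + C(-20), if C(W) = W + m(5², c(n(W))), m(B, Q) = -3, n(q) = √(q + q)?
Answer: -194855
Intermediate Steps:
n(q) = √2*√q (n(q) = √(2*q) = √2*√q)
c(P) = (-5 + P)*(-2 + P)
C(W) = -3 + W (C(W) = W - 3 = -3 + W)
-432*451 + C(-20) = -432*451 + (-3 - 20) = -194832 - 23 = -194855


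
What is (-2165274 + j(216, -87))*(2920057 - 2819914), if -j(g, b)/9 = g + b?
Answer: -216953300205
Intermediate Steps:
j(g, b) = -9*b - 9*g (j(g, b) = -9*(g + b) = -9*(b + g) = -9*b - 9*g)
(-2165274 + j(216, -87))*(2920057 - 2819914) = (-2165274 + (-9*(-87) - 9*216))*(2920057 - 2819914) = (-2165274 + (783 - 1944))*100143 = (-2165274 - 1161)*100143 = -2166435*100143 = -216953300205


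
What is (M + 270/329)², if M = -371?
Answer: 14832560521/108241 ≈ 1.3703e+5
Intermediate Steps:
(M + 270/329)² = (-371 + 270/329)² = (-121789/329)² = 14832560521/108241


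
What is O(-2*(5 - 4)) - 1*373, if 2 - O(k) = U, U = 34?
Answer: -405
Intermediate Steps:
O(k) = -32 (O(k) = 2 - 1*34 = 2 - 34 = -32)
O(-2*(5 - 4)) - 1*373 = -32 - 1*373 = -32 - 373 = -405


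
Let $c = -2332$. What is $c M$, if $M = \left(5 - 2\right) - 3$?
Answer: $0$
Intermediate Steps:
$M = 0$ ($M = 3 - 3 = 0$)
$c M = \left(-2332\right) 0 = 0$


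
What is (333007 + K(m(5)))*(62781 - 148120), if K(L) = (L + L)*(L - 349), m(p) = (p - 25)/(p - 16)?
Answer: -3425600223493/121 ≈ -2.8311e+10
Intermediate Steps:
m(p) = (-25 + p)/(-16 + p)
K(L) = 2*L*(-349 + L) (K(L) = (2*L)*(-349 + L) = 2*L*(-349 + L))
(333007 + K(m(5)))*(62781 - 148120) = (333007 + 2*((-25 + 5)/(-16 + 5))*(-349 + (-25 + 5)/(-16 + 5)))*(62781 - 148120) = (333007 + 2*(-20/(-11))*(-349 - 20/(-11)))*(-85339) = (333007 + 2*(-1/11*(-20))*(-349 - 1/11*(-20)))*(-85339) = (333007 + 2*(20/11)*(-349 + 20/11))*(-85339) = (333007 + 2*(20/11)*(-3819/11))*(-85339) = (333007 - 152760/121)*(-85339) = (40141087/121)*(-85339) = -3425600223493/121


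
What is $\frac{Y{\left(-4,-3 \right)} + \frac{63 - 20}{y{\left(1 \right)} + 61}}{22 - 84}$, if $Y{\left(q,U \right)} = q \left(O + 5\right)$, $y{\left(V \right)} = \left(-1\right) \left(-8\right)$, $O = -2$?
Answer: $\frac{785}{4278} \approx 0.1835$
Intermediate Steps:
$y{\left(V \right)} = 8$
$Y{\left(q,U \right)} = 3 q$ ($Y{\left(q,U \right)} = q \left(-2 + 5\right) = q 3 = 3 q$)
$\frac{Y{\left(-4,-3 \right)} + \frac{63 - 20}{y{\left(1 \right)} + 61}}{22 - 84} = \frac{3 \left(-4\right) + \frac{63 - 20}{8 + 61}}{22 - 84} = \frac{-12 + \frac{43}{69}}{-62} = - \frac{-12 + 43 \cdot \frac{1}{69}}{62} = - \frac{-12 + \frac{43}{69}}{62} = \left(- \frac{1}{62}\right) \left(- \frac{785}{69}\right) = \frac{785}{4278}$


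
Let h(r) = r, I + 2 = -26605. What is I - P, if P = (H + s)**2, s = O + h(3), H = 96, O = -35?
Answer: -30703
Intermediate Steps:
I = -26607 (I = -2 - 26605 = -26607)
s = -32 (s = -35 + 3 = -32)
P = 4096 (P = (96 - 32)**2 = 64**2 = 4096)
I - P = -26607 - 1*4096 = -26607 - 4096 = -30703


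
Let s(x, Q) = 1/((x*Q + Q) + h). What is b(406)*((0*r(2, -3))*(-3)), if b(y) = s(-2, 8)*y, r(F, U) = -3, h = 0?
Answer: 0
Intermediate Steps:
s(x, Q) = 1/(Q + Q*x) (s(x, Q) = 1/((x*Q + Q) + 0) = 1/((Q*x + Q) + 0) = 1/((Q + Q*x) + 0) = 1/(Q + Q*x))
b(y) = -y/8 (b(y) = (1/(8*(1 - 2)))*y = ((1/8)/(-1))*y = ((1/8)*(-1))*y = -y/8)
b(406)*((0*r(2, -3))*(-3)) = (-1/8*406)*((0*(-3))*(-3)) = -0*(-3) = -203/4*0 = 0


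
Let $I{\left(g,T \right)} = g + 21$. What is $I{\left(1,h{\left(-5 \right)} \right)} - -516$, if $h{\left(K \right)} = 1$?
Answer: $538$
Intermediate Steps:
$I{\left(g,T \right)} = 21 + g$
$I{\left(1,h{\left(-5 \right)} \right)} - -516 = \left(21 + 1\right) - -516 = 22 + 516 = 538$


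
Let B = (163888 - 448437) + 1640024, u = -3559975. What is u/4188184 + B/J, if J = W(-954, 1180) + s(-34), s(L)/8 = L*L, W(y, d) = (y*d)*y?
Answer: -477193048539925/562235498768944 ≈ -0.84874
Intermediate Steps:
W(y, d) = d*y² (W(y, d) = (d*y)*y = d*y²)
s(L) = 8*L² (s(L) = 8*(L*L) = 8*L²)
J = 1073946128 (J = 1180*(-954)² + 8*(-34)² = 1180*910116 + 8*1156 = 1073936880 + 9248 = 1073946128)
B = 1355475 (B = -284549 + 1640024 = 1355475)
u/4188184 + B/J = -3559975/4188184 + 1355475/1073946128 = -477193048539925/562235498768944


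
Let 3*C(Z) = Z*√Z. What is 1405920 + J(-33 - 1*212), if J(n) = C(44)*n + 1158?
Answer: 1407078 - 21560*√11/3 ≈ 1.3832e+6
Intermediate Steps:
C(Z) = Z^(3/2)/3 (C(Z) = (Z*√Z)/3 = Z^(3/2)/3)
J(n) = 1158 + 88*n*√11/3 (J(n) = (44^(3/2)/3)*n + 1158 = ((88*√11)/3)*n + 1158 = (88*√11/3)*n + 1158 = 88*n*√11/3 + 1158 = 1158 + 88*n*√11/3)
1405920 + J(-33 - 1*212) = 1405920 + (1158 + 88*(-33 - 1*212)*√11/3) = 1405920 + (1158 + 88*(-33 - 212)*√11/3) = 1405920 + (1158 + (88/3)*(-245)*√11) = 1405920 + (1158 - 21560*√11/3) = 1407078 - 21560*√11/3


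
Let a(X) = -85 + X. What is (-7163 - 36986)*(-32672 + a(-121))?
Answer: 1451530822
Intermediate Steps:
(-7163 - 36986)*(-32672 + a(-121)) = (-7163 - 36986)*(-32672 + (-85 - 121)) = -44149*(-32672 - 206) = -44149*(-32878) = 1451530822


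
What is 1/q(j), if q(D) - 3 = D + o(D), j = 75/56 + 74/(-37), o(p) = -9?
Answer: -56/373 ≈ -0.15013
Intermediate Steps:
j = -37/56 (j = 75*(1/56) + 74*(-1/37) = 75/56 - 2 = -37/56 ≈ -0.66071)
q(D) = -6 + D (q(D) = 3 + (D - 9) = 3 + (-9 + D) = -6 + D)
1/q(j) = 1/(-6 - 37/56) = 1/(-373/56) = -56/373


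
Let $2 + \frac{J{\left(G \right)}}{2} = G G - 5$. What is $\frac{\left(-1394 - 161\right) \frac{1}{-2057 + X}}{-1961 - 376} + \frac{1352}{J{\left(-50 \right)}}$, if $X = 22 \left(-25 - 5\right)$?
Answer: $\frac{1429490863}{5276541699} \approx 0.27091$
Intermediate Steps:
$X = -660$ ($X = 22 \left(-30\right) = -660$)
$J{\left(G \right)} = -14 + 2 G^{2}$ ($J{\left(G \right)} = -4 + 2 \left(G G - 5\right) = -4 + 2 \left(G^{2} - 5\right) = -4 + 2 \left(-5 + G^{2}\right) = -4 + \left(-10 + 2 G^{2}\right) = -14 + 2 G^{2}$)
$\frac{\left(-1394 - 161\right) \frac{1}{-2057 + X}}{-1961 - 376} + \frac{1352}{J{\left(-50 \right)}} = \frac{\left(-1394 - 161\right) \frac{1}{-2057 - 660}}{-1961 - 376} + \frac{1352}{-14 + 2 \left(-50\right)^{2}} = \frac{\left(-1555\right) \frac{1}{-2717}}{-1961 - 376} + \frac{1352}{-14 + 2 \cdot 2500} = \frac{\left(-1555\right) \left(- \frac{1}{2717}\right)}{-2337} + \frac{1352}{-14 + 5000} = \frac{1555}{2717} \left(- \frac{1}{2337}\right) + \frac{1352}{4986} = - \frac{1555}{6349629} + 1352 \cdot \frac{1}{4986} = - \frac{1555}{6349629} + \frac{676}{2493} = \frac{1429490863}{5276541699}$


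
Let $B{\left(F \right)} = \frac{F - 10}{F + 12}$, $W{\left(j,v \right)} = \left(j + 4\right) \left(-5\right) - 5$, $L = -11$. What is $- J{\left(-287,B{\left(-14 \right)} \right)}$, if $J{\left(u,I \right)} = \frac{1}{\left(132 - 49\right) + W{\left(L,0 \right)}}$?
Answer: $- \frac{1}{113} \approx -0.0088496$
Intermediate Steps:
$W{\left(j,v \right)} = -25 - 5 j$ ($W{\left(j,v \right)} = \left(4 + j\right) \left(-5\right) - 5 = \left(-20 - 5 j\right) - 5 = -25 - 5 j$)
$B{\left(F \right)} = \frac{-10 + F}{12 + F}$
$J{\left(u,I \right)} = \frac{1}{113}$ ($J{\left(u,I \right)} = \frac{1}{\left(132 - 49\right) - -30} = \frac{1}{\left(132 - 49\right) + \left(-25 + 55\right)} = \frac{1}{83 + 30} = \frac{1}{113}$)
$- J{\left(-287,B{\left(-14 \right)} \right)} = \left(-1\right) \frac{1}{113} = - \frac{1}{113}$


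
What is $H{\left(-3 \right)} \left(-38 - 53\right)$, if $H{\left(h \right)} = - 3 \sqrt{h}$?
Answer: $273 i \sqrt{3} \approx 472.85 i$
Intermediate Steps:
$H{\left(-3 \right)} \left(-38 - 53\right) = - 3 \sqrt{-3} \left(-38 - 53\right) = - 3 i \sqrt{3} \left(-91\right) = 273 i \sqrt{3}$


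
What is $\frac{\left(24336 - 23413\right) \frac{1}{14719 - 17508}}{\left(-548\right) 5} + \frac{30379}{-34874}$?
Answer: $- \frac{116059938119}{133251112820} \approx -0.87099$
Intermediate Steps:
$\frac{\left(24336 - 23413\right) \frac{1}{14719 - 17508}}{\left(-548\right) 5} + \frac{30379}{-34874} = \frac{923 \frac{1}{-2789}}{-2740} + 30379 \left(- \frac{1}{34874}\right) = 923 \left(- \frac{1}{2789}\right) \left(- \frac{1}{2740}\right) - \frac{30379}{34874} = \left(- \frac{923}{2789}\right) \left(- \frac{1}{2740}\right) - \frac{30379}{34874} = \frac{923}{7641860} - \frac{30379}{34874} = - \frac{116059938119}{133251112820}$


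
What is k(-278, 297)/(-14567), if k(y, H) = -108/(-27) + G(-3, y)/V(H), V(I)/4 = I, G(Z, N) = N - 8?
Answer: -29/112374 ≈ -0.00025807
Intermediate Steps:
G(Z, N) = -8 + N
V(I) = 4*I
k(y, H) = 4 + (-8 + y)/(4*H) (k(y, H) = -108/(-27) + (-8 + y)/((4*H)) = -108*(-1/27) + (-8 + y)*(1/(4*H)) = 4 + (-8 + y)/(4*H))
k(-278, 297)/(-14567) = ((¼)*(-8 - 278 + 16*297)/297)/(-14567) = ((¼)*(1/297)*(-8 - 278 + 4752))*(-1/14567) = ((¼)*(1/297)*4466)*(-1/14567) = (203/54)*(-1/14567) = -29/112374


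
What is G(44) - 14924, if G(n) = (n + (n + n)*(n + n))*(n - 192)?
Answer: -1167548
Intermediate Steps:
G(n) = (-192 + n)*(n + 4*n²) (G(n) = (n + (2*n)*(2*n))*(-192 + n) = (n + 4*n²)*(-192 + n) = (-192 + n)*(n + 4*n²))
G(44) - 14924 = 44*(-192 - 767*44 + 4*44²) - 14924 = 44*(-192 - 33748 + 4*1936) - 14924 = 44*(-192 - 33748 + 7744) - 14924 = 44*(-26196) - 14924 = -1152624 - 14924 = -1167548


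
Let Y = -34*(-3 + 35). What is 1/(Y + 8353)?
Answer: 1/7265 ≈ 0.00013765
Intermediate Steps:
Y = -1088 (Y = -34*32 = -1088)
1/(Y + 8353) = 1/(-1088 + 8353) = 1/7265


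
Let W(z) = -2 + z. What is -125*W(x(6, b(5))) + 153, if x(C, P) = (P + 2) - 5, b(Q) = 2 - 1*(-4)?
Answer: 28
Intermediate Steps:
b(Q) = 6 (b(Q) = 2 + 4 = 6)
x(C, P) = -3 + P (x(C, P) = (2 + P) - 5 = -3 + P)
-125*W(x(6, b(5))) + 153 = -125*(-2 + (-3 + 6)) + 153 = -125*(-2 + 3) + 153 = -125*1 + 153 = -125 + 153 = 28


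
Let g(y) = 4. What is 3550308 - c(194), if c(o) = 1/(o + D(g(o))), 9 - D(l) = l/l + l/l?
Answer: 713611907/201 ≈ 3.5503e+6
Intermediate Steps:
D(l) = 7 (D(l) = 9 - (l/l + l/l) = 9 - (1 + 1) = 9 - 1*2 = 9 - 2 = 7)
c(o) = 1/(7 + o) (c(o) = 1/(o + 7) = 1/(7 + o))
3550308 - c(194) = 3550308 - 1/(7 + 194) = 3550308 - 1/201 = 713611907/201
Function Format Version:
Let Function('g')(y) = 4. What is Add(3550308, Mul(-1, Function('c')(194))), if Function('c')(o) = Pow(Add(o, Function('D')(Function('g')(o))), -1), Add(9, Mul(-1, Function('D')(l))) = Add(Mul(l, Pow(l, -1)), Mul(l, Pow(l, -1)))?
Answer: Rational(713611907, 201) ≈ 3.5503e+6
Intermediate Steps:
Function('D')(l) = 7 (Function('D')(l) = Add(9, Mul(-1, Add(Mul(l, Pow(l, -1)), Mul(l, Pow(l, -1))))) = Add(9, Mul(-1, Add(1, 1))) = Add(9, Mul(-1, 2)) = Add(9, -2) = 7)
Function('c')(o) = Pow(Add(7, o), -1) (Function('c')(o) = Pow(Add(o, 7), -1) = Pow(Add(7, o), -1))
Add(3550308, Mul(-1, Function('c')(194))) = Add(3550308, Mul(-1, Pow(Add(7, 194), -1))) = Add(3550308, Mul(-1, Pow(201, -1))) = Add(3550308, Mul(-1, Rational(1, 201))) = Add(3550308, Rational(-1, 201)) = Rational(713611907, 201)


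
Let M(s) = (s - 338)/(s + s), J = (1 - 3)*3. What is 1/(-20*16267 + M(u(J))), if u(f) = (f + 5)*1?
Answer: -2/650341 ≈ -3.0753e-6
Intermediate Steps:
J = -6 (J = -2*3 = -6)
u(f) = 5 + f (u(f) = (5 + f)*1 = 5 + f)
M(s) = (-338 + s)/(2*s) (M(s) = (-338 + s)/((2*s)) = (-338 + s)*(1/(2*s)) = (-338 + s)/(2*s))
1/(-20*16267 + M(u(J))) = 1/(-20*16267 + (-338 + (5 - 6))/(2*(5 - 6))) = 1/(-325340 + (1/2)*(-338 - 1)/(-1)) = 1/(-325340 + (1/2)*(-1)*(-339)) = 1/(-325340 + 339/2) = 1/(-650341/2) = -2/650341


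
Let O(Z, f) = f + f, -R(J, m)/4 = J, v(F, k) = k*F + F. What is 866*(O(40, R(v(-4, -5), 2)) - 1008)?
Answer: -983776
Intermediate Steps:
v(F, k) = F + F*k (v(F, k) = F*k + F = F + F*k)
R(J, m) = -4*J
O(Z, f) = 2*f
866*(O(40, R(v(-4, -5), 2)) - 1008) = 866*(2*(-(-16)*(1 - 5)) - 1008) = 866*(2*(-(-16)*(-4)) - 1008) = 866*(2*(-4*16) - 1008) = 866*(2*(-64) - 1008) = 866*(-128 - 1008) = 866*(-1136) = -983776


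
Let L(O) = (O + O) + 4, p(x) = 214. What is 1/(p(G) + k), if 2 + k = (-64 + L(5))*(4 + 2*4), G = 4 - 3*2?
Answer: -1/388 ≈ -0.0025773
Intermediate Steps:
G = -2 (G = 4 - 6 = -2)
L(O) = 4 + 2*O (L(O) = 2*O + 4 = 4 + 2*O)
k = -602 (k = -2 + (-64 + (4 + 2*5))*(4 + 2*4) = -2 + (-64 + (4 + 10))*(4 + 8) = -2 + (-64 + 14)*12 = -2 - 50*12 = -2 - 600 = -602)
1/(p(G) + k) = 1/(214 - 602) = 1/(-388) = -1/388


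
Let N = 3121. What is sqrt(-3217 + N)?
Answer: 4*I*sqrt(6) ≈ 9.798*I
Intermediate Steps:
sqrt(-3217 + N) = sqrt(-3217 + 3121) = sqrt(-96) = 4*I*sqrt(6)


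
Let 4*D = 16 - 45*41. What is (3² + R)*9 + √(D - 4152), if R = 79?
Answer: 792 + I*√18437/2 ≈ 792.0 + 67.891*I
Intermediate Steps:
D = -1829/4 (D = (16 - 45*41)/4 = (16 - 1845)/4 = (¼)*(-1829) = -1829/4 ≈ -457.25)
(3² + R)*9 + √(D - 4152) = (3² + 79)*9 + √(-1829/4 - 4152) = (9 + 79)*9 + √(-18437/4) = 88*9 + I*√18437/2 = 792 + I*√18437/2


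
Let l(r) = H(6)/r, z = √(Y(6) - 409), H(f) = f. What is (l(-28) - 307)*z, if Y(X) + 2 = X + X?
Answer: -4301*I*√399/14 ≈ -6136.6*I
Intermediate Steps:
Y(X) = -2 + 2*X (Y(X) = -2 + (X + X) = -2 + 2*X)
z = I*√399 (z = √((-2 + 2*6) - 409) = √((-2 + 12) - 409) = √(10 - 409) = √(-399) = I*√399 ≈ 19.975*I)
l(r) = 6/r
(l(-28) - 307)*z = (6/(-28) - 307)*(I*√399) = (6*(-1/28) - 307)*(I*√399) = (-3/14 - 307)*(I*√399) = -4301*I*√399/14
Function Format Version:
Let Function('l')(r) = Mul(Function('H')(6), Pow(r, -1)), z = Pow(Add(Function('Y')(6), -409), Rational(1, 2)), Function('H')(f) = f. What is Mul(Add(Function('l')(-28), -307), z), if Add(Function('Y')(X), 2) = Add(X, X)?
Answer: Mul(Rational(-4301, 14), I, Pow(399, Rational(1, 2))) ≈ Mul(-6136.6, I)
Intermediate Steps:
Function('Y')(X) = Add(-2, Mul(2, X)) (Function('Y')(X) = Add(-2, Add(X, X)) = Add(-2, Mul(2, X)))
z = Mul(I, Pow(399, Rational(1, 2))) (z = Pow(Add(Add(-2, Mul(2, 6)), -409), Rational(1, 2)) = Pow(Add(Add(-2, 12), -409), Rational(1, 2)) = Pow(Add(10, -409), Rational(1, 2)) = Pow(-399, Rational(1, 2)) = Mul(I, Pow(399, Rational(1, 2))) ≈ Mul(19.975, I))
Function('l')(r) = Mul(6, Pow(r, -1))
Mul(Add(Function('l')(-28), -307), z) = Mul(Add(Mul(6, Pow(-28, -1)), -307), Mul(I, Pow(399, Rational(1, 2)))) = Mul(Add(Mul(6, Rational(-1, 28)), -307), Mul(I, Pow(399, Rational(1, 2)))) = Mul(Add(Rational(-3, 14), -307), Mul(I, Pow(399, Rational(1, 2)))) = Mul(Rational(-4301, 14), Mul(I, Pow(399, Rational(1, 2)))) = Mul(Rational(-4301, 14), I, Pow(399, Rational(1, 2)))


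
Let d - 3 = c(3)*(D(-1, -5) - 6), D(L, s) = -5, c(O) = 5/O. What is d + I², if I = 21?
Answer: 1277/3 ≈ 425.67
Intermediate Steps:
d = -46/3 (d = 3 + (5/3)*(-5 - 6) = 3 + (5*(⅓))*(-11) = 3 + (5/3)*(-11) = 3 - 55/3 = -46/3 ≈ -15.333)
d + I² = -46/3 + 21² = -46/3 + 441 = 1277/3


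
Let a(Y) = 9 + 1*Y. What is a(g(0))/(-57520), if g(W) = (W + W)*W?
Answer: -9/57520 ≈ -0.00015647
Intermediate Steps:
g(W) = 2*W² (g(W) = (2*W)*W = 2*W²)
a(Y) = 9 + Y
a(g(0))/(-57520) = (9 + 2*0²)/(-57520) = (9 + 2*0)*(-1/57520) = (9 + 0)*(-1/57520) = 9*(-1/57520) = -9/57520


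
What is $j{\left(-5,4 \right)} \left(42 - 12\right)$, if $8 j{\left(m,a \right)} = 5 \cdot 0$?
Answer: $0$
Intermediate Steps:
$j{\left(m,a \right)} = 0$ ($j{\left(m,a \right)} = \frac{5 \cdot 0}{8} = \frac{1}{8} \cdot 0 = 0$)
$j{\left(-5,4 \right)} \left(42 - 12\right) = 0 \left(42 - 12\right) = 0 \cdot 30 = 0$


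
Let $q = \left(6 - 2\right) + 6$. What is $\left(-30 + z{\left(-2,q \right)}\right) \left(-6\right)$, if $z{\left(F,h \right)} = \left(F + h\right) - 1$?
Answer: $138$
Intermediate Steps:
$q = 10$ ($q = 4 + 6 = 10$)
$z{\left(F,h \right)} = -1 + F + h$
$\left(-30 + z{\left(-2,q \right)}\right) \left(-6\right) = \left(-30 - -7\right) \left(-6\right) = \left(-30 + 7\right) \left(-6\right) = \left(-23\right) \left(-6\right) = 138$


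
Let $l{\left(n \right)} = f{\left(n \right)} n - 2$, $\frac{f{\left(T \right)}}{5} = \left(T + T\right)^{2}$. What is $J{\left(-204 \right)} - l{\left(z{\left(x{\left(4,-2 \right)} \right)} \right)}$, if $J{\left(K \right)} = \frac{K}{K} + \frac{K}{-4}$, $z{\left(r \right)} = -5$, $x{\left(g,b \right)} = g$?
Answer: $2554$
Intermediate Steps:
$f{\left(T \right)} = 20 T^{2}$ ($f{\left(T \right)} = 5 \left(T + T\right)^{2} = 5 \left(2 T\right)^{2} = 5 \cdot 4 T^{2} = 20 T^{2}$)
$l{\left(n \right)} = -2 + 20 n^{3}$ ($l{\left(n \right)} = 20 n^{2} n - 2 = 20 n^{3} - 2 = -2 + 20 n^{3}$)
$J{\left(K \right)} = 1 - \frac{K}{4}$ ($J{\left(K \right)} = 1 + K \left(- \frac{1}{4}\right) = 1 - \frac{K}{4}$)
$J{\left(-204 \right)} - l{\left(z{\left(x{\left(4,-2 \right)} \right)} \right)} = \left(1 - -51\right) - \left(-2 + 20 \left(-5\right)^{3}\right) = \left(1 + 51\right) - \left(-2 + 20 \left(-125\right)\right) = 52 - \left(-2 - 2500\right) = 52 - -2502 = 52 + 2502 = 2554$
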